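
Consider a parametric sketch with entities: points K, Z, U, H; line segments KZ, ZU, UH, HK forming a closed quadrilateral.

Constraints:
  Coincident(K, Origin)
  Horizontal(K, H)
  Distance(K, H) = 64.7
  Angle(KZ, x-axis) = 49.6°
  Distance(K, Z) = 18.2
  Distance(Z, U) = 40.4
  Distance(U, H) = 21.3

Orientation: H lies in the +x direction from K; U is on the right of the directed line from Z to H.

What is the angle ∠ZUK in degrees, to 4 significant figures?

23.09°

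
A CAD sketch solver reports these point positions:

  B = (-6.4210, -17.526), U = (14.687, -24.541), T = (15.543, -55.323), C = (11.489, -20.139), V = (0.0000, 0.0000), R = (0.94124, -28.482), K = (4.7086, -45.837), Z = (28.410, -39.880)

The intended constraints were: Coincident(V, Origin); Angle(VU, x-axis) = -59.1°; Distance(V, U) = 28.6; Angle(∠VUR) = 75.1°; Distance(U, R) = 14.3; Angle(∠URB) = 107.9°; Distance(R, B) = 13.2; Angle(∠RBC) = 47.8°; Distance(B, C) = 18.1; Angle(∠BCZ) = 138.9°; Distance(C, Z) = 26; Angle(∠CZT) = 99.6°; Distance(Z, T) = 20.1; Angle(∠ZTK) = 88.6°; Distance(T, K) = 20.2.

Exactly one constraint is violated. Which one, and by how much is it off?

Distance(T, K) = 20.2 — off by 5.80.

V = (0.00, 0.00) ✓; VU at -59.10° ✓; |VU| = 28.60 ✓; ∠VUR = 75.10° ✓; |UR| = 14.30 ✓; ∠URB = 107.9° ✓; |RB| = 13.20 ✓; ∠RBC = 47.80° ✓; |BC| = 18.10 ✓; ∠BCZ = 138.9° ✓; |CZ| = 26.00 ✓; ∠CZT = 99.60° ✓; |ZT| = 20.10 ✓; ∠ZTK = 88.60° ✓; |TK| = 14.40 ✗.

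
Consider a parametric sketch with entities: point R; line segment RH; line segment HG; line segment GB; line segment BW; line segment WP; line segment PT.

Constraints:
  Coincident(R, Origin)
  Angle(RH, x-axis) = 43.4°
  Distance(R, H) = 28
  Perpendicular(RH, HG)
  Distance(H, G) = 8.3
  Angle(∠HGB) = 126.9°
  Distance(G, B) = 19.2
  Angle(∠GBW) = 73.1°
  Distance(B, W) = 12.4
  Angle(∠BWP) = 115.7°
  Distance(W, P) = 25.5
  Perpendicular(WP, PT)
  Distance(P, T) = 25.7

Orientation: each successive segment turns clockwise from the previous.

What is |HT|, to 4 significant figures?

18.38

R is at the origin; RH runs at 43.4° with length 28.0, so H = (20.34, 19.24). The perpendicularity gives HG at right angles to RH, so HG runs at -46.60°; with |HG| = 8.3, G = (26.05, 13.21). ∠HGB = 126.9° gives GB at -99.70° from the x-axis; with |GB| = 19.2, B = (22.81, -5.718). ∠GBW = 73.1° gives BW at 153.4° from the x-axis; with |BW| = 12.4, W = (11.72, -0.1654). ∠BWP = 115.7° gives WP at 89.10° from the x-axis; with |WP| = 25.5, P = (12.12, 25.33). WP is perpendicular to PT, so PT runs at -0.9000°; with |PT| = 25.7, T = (37.82, 24.93). Then |HT| = |T − H| = 18.38.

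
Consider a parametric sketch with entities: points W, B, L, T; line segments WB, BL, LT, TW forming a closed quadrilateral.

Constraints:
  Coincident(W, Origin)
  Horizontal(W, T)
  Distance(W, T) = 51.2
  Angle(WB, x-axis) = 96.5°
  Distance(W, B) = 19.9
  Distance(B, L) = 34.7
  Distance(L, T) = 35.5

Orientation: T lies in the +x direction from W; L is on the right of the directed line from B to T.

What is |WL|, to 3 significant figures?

19.2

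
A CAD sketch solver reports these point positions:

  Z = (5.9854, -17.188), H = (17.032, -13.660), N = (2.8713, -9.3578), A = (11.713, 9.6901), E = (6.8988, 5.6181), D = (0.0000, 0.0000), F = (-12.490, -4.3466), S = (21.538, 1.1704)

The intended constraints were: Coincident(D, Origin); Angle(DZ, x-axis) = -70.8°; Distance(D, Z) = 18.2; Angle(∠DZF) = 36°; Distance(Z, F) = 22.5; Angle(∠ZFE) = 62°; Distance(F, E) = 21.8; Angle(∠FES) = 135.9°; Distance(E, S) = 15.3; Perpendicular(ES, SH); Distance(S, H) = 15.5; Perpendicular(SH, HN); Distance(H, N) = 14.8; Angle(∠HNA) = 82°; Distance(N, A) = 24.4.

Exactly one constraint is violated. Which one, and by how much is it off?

Distance(N, A) = 24.4 — off by 3.40.

D = (0.00, 0.00) ✓; DZ at -70.80° ✓; |DZ| = 18.20 ✓; ∠DZF = 36.00° ✓; |ZF| = 22.50 ✓; ∠ZFE = 62.00° ✓; |FE| = 21.80 ✓; ∠FES = 135.9° ✓; |ES| = 15.30 ✓; ∠(ES, SH) = 90.00° ✓; |SH| = 15.50 ✓; ∠(SH, HN) = 90.00° ✓; |HN| = 14.80 ✓; ∠HNA = 82.00° ✓; |NA| = 21.00 ✗.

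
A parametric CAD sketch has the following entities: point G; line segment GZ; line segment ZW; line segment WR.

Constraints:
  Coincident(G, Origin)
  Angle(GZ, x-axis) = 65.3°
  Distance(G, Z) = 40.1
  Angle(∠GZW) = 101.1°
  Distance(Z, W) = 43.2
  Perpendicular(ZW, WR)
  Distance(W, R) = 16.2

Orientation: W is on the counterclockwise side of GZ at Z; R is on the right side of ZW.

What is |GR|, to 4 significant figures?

75.36

∠GZW = 101.1°, so ZW runs at 65.3° + (180° − 101.1°) = 144.2° from the x-axis; with |ZW| = 43.2, W = Z + 43.2·(cos 144.2°, sin 144.2°) = (-18.28, 61.70). The perpendicularity gives WR at right angles to ZW; with |WR| = 16.2 on the right of ZW, R = W + 16.2·(0.5850, 0.8111) = (-8.805, 74.84). Then |GR| = |R − G| = 75.36.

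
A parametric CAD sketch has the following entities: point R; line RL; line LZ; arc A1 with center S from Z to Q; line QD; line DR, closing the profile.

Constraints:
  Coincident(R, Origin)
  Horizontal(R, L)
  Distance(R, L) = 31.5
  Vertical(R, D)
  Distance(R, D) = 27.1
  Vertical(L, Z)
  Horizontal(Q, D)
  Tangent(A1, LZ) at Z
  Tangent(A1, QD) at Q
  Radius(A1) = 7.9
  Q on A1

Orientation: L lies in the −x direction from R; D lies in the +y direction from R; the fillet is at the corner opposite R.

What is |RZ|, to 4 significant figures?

36.89

The virtual corner opposite R is at (-31.50, 27.10). Tangency of A1 to LZ means the radius SZ is perpendicular to LZ and A1 meets QD tangentially, so SQ is at right angles to QD, with radius 7.9, so the center S sits 7.9 in from both sides at S = (-23.60, 19.20). That places the tangent points at Z = (-31.50, 19.20) on LZ and Q = (-23.60, 27.10) on QD. Then |RZ| = |Z − R| = 36.89.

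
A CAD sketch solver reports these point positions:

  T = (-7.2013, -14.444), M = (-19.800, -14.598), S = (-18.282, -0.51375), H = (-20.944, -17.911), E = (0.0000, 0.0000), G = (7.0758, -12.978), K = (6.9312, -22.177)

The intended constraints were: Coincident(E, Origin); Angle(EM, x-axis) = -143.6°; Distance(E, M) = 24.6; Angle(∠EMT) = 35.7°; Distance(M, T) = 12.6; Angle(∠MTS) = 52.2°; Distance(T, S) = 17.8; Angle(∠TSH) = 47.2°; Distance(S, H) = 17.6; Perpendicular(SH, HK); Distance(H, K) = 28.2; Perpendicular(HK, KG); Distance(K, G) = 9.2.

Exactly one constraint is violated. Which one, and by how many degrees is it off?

Perpendicular(HK, KG) — off by 7.80°.

E = (0.00, 0.00) ✓; EM at -143.6° ✓; |EM| = 24.60 ✓; ∠EMT = 35.70° ✓; |MT| = 12.60 ✓; ∠MTS = 52.20° ✓; |TS| = 17.80 ✓; ∠TSH = 47.20° ✓; |SH| = 17.60 ✓; ∠(SH, HK) = 90.00° ✓; |HK| = 28.20 ✓; ∠(HK, KG) = 97.80° ✗; |KG| = 9.200 ✓.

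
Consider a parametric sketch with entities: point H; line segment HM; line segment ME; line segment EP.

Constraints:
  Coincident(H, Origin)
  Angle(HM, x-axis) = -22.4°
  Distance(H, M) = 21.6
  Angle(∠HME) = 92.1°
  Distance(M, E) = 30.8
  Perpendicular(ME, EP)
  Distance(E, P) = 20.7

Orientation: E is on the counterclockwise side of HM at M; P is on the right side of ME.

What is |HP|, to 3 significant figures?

52.8

H is at the origin; HM runs at -22.4° with length 21.6, so M = 21.6·(cos -22.4°, sin -22.4°) = (20.0, -8.23). ∠HME = 92.1°, so ME runs at -22.4° + (180° − 92.1°) = 65.5° from the x-axis; with |ME| = 30.8, E = M + 30.8·(cos 65.5°, sin 65.5°) = (32.7, 19.8). ME is perpendicular to EP; with |EP| = 20.7 on the right of ME, P = E + 20.7·(0.910, -0.415) = (51.6, 11.2). Then |HP| = |P − H| = 52.8.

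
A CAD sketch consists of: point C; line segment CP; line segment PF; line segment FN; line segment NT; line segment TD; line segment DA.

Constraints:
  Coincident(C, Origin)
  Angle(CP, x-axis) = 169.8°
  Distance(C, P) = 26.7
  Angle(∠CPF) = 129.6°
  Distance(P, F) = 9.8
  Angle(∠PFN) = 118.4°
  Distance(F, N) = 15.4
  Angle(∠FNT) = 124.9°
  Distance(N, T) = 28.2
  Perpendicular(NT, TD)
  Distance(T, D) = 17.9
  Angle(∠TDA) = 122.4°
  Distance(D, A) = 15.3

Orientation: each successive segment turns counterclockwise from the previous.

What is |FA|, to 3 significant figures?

27.6

NT is perpendicular to TD, so TD runs at 66.9°; with |TD| = 17.9, D = (2.35, -11.3). ∠TDA = 122.4° gives DA at 124° from the x-axis; with |DA| = 15.3, A = (-6.32, 1.34). Then |FA| = |A − F| = 27.6.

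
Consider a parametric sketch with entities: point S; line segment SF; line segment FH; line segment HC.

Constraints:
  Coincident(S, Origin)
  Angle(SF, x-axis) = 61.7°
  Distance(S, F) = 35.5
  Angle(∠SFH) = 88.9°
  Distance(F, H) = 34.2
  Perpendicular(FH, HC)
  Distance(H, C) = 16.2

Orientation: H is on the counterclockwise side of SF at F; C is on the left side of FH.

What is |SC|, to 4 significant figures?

38.67

∠SFH = 88.9°, so FH runs at 61.7° + (180° − 88.9°) = 152.8° from the x-axis; with |FH| = 34.2, H = F + 34.2·(cos 152.8°, sin 152.8°) = (-13.59, 46.89). FH ⟂ HC; with |HC| = 16.2 on the left of FH, C = H + 16.2·(-0.4571, -0.8894) = (-20.99, 32.48). Then |SC| = |C − S| = 38.67.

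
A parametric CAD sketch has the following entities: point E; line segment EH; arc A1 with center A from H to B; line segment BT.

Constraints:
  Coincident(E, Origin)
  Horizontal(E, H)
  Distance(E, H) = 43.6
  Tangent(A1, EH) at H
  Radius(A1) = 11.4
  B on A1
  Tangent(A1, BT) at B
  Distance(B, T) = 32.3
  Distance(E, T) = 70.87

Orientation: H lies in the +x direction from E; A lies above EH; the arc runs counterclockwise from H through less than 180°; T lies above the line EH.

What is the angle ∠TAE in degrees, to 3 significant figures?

126°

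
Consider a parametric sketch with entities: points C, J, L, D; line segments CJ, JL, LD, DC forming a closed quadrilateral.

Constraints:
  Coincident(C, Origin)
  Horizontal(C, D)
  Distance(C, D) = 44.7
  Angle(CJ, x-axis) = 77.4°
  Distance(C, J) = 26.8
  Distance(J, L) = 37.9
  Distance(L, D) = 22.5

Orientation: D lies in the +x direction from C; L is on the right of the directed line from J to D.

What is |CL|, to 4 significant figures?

24.60

C is at the origin; CD is horizontal with |CD| = 44.7 and D in +x, so D = (44.7, 0). CJ runs at 77.4° with |CJ| = 26.8, so J = (5.846, 26.15). L is determined by |JL| = 37.9 and |LD| = 22.5 together: it lies at the intersection of circle(J, 37.9) and circle(D, 22.5). With |JD| = 46.84, the foot of the radical line on JD is 33.35 from J and the perpendicular offset is √(37.9² − 33.35²) = 18.01. Taking the right-of-JD solution: L = (23.45, -7.407).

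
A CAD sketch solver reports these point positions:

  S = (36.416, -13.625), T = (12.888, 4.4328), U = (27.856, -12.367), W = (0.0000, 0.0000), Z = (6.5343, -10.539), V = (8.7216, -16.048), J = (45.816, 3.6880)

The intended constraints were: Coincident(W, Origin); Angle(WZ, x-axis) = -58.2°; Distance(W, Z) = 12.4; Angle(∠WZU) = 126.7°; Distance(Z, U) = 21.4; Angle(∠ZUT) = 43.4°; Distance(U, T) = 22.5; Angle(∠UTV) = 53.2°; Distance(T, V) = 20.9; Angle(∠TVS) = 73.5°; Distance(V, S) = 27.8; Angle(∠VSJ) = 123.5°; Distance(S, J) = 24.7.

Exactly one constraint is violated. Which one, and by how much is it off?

Distance(S, J) = 24.7 — off by 5.00.

W = (0.00, 0.00) ✓; WZ at -58.20° ✓; |WZ| = 12.40 ✓; ∠WZU = 126.7° ✓; |ZU| = 21.40 ✓; ∠ZUT = 43.40° ✓; |UT| = 22.50 ✓; ∠UTV = 53.20° ✓; |TV| = 20.90 ✓; ∠TVS = 73.50° ✓; |VS| = 27.80 ✓; ∠VSJ = 123.5° ✓; |SJ| = 19.70 ✗.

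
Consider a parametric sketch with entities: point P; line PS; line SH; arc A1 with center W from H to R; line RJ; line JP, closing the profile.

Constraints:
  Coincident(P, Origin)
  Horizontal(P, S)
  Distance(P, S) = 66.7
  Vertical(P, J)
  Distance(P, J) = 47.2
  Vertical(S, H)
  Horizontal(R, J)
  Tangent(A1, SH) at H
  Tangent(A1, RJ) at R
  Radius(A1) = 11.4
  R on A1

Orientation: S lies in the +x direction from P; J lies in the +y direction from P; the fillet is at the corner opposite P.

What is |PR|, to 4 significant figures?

72.70

The virtual corner opposite P is at (66.70, 47.20). The tangent condition forces WH to be normal to SH and since A1 is tangent to RJ there, WR ⟂ RJ, with radius 11.4, so the center W sits 11.4 in from both sides at W = (55.30, 35.80). That places the tangent points at H = (66.70, 35.80) on SH and R = (55.30, 47.20) on RJ. Then |PR| = |R − P| = 72.70.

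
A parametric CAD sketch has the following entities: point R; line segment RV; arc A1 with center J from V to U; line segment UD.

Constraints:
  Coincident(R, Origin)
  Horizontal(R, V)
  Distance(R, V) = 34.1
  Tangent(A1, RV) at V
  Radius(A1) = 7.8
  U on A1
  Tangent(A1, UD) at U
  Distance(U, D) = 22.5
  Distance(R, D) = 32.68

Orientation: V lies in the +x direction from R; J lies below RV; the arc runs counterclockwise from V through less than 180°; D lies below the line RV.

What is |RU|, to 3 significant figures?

27.2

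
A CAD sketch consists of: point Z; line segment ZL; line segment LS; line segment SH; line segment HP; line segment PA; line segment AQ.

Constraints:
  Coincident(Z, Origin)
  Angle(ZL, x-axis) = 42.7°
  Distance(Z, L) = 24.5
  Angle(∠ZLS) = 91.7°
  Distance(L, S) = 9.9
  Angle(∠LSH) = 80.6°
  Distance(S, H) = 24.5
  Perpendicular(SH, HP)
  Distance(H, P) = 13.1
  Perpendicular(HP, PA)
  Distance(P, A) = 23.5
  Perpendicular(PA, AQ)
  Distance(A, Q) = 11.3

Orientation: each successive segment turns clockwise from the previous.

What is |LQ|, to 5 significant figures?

7.9909

Z is at the origin; ZL runs at 42.7° with length 24.5, so L = (18.005, 16.615). ∠ZLS = 91.7° gives LS at -45.600° from the x-axis; with |LS| = 9.9, S = (24.932, 9.5416). ∠LSH = 80.6° gives SH at -145.00° from the x-axis; with |SH| = 24.5, H = (4.8628, -4.5110). SH is perpendicular to HP, so HP runs at 125.00°; with |HP| = 13.1, P = (-2.6510, 6.2199). HP ⟂ PA, so PA runs at 35.000°; with |PA| = 23.5, A = (16.599, 19.699). PA ⟂ AQ, so AQ runs at -55.000°; with |AQ| = 11.3, Q = (23.080, 10.443). Then |LQ| = |Q − L| = 7.9909.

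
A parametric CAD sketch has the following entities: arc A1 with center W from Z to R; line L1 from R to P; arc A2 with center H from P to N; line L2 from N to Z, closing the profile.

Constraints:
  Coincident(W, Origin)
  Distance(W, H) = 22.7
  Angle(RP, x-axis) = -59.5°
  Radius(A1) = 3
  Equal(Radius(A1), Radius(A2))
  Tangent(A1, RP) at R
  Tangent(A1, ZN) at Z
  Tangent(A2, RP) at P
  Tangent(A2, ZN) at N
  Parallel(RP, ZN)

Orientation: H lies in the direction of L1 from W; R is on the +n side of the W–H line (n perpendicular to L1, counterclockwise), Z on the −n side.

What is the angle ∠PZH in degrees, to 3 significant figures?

7.28°

Tangency of A1 to both parallel lines with radius 3.0 puts R and Z at W ± 3.0·n: R = (2.58, 1.52), Z = (-2.58, -1.52). Equal radii place P and N the same way about H: P = H + 3.0·n = (14.1, -18.0), N = H − 3.0·n = (8.94, -21.1). Then cos ∠PZH = ZP·ZH / (|ZP||ZH|), giving 7.28°.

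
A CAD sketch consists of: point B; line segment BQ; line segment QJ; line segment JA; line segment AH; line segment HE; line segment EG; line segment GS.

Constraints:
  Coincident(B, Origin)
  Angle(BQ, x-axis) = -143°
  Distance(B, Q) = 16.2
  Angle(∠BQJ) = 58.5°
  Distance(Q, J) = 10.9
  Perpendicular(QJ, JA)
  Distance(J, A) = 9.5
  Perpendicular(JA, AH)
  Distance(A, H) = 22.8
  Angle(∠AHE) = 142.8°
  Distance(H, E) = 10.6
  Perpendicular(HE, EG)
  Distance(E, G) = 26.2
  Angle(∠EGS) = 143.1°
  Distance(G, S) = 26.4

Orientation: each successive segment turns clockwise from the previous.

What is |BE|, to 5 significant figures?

30.738

JA ⟂ AH, so AH runs at -84.500°; with |AH| = 22.8, H = (-2.3411, -20.684). ∠AHE = 142.8° gives HE at -121.70° from the x-axis; with |HE| = 10.6, E = (-7.9111, -29.703). Then |BE| = |E − B| = 30.738.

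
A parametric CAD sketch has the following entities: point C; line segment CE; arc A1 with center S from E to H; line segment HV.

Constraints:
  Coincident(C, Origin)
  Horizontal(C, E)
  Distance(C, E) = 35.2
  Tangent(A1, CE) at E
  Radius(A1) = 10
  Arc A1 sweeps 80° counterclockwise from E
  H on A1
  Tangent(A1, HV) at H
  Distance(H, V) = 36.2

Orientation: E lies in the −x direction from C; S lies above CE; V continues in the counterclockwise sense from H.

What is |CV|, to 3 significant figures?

47.9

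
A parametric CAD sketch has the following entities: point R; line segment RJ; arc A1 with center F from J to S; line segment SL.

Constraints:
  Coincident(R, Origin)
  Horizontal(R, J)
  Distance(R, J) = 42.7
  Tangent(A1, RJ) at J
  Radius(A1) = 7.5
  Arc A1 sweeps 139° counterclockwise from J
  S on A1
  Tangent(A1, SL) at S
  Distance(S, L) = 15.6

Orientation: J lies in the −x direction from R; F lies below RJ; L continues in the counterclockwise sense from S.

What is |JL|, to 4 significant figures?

24.38

On A1, J sits at bearing 90° from F; a 139° counterclockwise sweep puts S at bearing 229°, so S = F + 7.5·(cos 229°, sin 229°) = (-47.62, -13.16). The tangent condition forces FS to be normal to SL, so SL runs along (−sin 229°, cos 229°); with |SL| = 15.6, L = (-35.85, -23.39). Then |JL| = |L − J| = 24.38.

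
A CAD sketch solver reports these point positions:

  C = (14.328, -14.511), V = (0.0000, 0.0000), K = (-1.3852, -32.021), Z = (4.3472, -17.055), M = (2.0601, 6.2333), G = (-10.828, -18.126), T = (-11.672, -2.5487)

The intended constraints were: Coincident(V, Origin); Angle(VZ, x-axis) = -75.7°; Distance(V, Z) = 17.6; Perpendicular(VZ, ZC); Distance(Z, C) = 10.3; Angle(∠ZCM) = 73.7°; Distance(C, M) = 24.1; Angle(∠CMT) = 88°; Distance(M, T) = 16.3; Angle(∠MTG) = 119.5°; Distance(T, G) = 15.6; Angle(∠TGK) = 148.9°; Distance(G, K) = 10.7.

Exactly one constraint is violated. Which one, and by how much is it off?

Distance(G, K) = 10.7 — off by 6.10.

V = (0.00, 0.00) ✓; VZ at -75.70° ✓; |VZ| = 17.60 ✓; ∠(VZ, ZC) = 90.00° ✓; |ZC| = 10.30 ✓; ∠ZCM = 73.70° ✓; |CM| = 24.10 ✓; ∠CMT = 88.00° ✓; |MT| = 16.30 ✓; ∠MTG = 119.5° ✓; |TG| = 15.60 ✓; ∠TGK = 148.9° ✓; |GK| = 16.80 ✗.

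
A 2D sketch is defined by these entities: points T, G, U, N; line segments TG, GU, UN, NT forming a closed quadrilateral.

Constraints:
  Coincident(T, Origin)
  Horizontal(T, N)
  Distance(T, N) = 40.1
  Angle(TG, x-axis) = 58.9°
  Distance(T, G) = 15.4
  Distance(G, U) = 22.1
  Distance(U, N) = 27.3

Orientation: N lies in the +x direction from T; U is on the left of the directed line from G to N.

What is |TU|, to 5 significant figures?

36.310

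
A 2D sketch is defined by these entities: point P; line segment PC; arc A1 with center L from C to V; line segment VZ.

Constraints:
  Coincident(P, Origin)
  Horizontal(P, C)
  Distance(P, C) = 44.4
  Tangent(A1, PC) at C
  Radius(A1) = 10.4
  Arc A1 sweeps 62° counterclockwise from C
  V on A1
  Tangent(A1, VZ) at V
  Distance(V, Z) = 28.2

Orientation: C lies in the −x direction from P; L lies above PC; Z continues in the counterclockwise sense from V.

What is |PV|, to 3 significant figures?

35.6

P is at the origin; P and C share the same y with |PC| = 44.4 and C on the −x side, so C = (-44.4, 0.00). A1 meets PC tangentially, so LC is at right angles to PC, so L = C + (0, 10.4) = (-44.4, 10.4). On A1, C sits at bearing -90° from L; a 62° counterclockwise sweep puts V at bearing -28°, so V = L + 10.4·(cos -28°, sin -28°) = (-35.2, 5.52). Then |PV| = |V − P| = 35.6.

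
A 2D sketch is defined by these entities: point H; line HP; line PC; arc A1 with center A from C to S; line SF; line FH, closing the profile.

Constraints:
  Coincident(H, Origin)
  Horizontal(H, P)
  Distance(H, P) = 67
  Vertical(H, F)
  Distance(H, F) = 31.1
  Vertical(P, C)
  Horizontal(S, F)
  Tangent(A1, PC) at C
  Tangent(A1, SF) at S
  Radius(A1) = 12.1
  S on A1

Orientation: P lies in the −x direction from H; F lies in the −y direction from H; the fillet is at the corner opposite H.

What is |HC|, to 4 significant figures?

69.64

The virtual corner opposite H is at (-67.00, -31.10). The tangent condition forces AC to be normal to PC and A1 meets SF tangentially, so AS is at right angles to SF, with radius 12.1, so the center A sits 12.1 in from both sides at A = (-54.90, -19.00). That places the tangent points at C = (-67.00, -19.00) on PC and S = (-54.90, -31.10) on SF. Then |HC| = |C − H| = 69.64.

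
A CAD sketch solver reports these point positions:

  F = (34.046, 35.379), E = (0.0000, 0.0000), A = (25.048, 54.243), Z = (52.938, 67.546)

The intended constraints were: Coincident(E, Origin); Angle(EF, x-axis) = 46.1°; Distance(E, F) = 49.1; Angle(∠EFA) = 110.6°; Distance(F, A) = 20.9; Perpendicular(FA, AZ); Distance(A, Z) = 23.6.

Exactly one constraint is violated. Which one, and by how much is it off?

Distance(A, Z) = 23.6 — off by 7.30.

E = (0.00, 0.00) ✓; EF at 46.10° ✓; |EF| = 49.10 ✓; ∠EFA = 110.6° ✓; |FA| = 20.90 ✓; ∠(FA, AZ) = 90.00° ✓; |AZ| = 30.90 ✗.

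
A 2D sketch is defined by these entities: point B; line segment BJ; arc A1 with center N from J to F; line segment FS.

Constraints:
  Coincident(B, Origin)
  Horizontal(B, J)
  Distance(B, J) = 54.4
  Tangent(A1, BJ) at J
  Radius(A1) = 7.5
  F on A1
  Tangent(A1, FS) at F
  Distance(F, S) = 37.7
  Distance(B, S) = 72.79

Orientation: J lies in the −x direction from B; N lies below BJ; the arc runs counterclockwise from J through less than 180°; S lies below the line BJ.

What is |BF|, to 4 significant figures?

62.41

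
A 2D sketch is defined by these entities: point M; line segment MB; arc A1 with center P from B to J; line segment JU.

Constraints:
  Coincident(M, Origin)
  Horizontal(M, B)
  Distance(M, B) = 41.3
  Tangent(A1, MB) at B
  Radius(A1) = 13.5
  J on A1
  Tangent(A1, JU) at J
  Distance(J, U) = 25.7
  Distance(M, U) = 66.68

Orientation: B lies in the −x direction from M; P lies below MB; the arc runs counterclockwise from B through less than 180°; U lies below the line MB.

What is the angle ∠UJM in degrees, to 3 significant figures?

102°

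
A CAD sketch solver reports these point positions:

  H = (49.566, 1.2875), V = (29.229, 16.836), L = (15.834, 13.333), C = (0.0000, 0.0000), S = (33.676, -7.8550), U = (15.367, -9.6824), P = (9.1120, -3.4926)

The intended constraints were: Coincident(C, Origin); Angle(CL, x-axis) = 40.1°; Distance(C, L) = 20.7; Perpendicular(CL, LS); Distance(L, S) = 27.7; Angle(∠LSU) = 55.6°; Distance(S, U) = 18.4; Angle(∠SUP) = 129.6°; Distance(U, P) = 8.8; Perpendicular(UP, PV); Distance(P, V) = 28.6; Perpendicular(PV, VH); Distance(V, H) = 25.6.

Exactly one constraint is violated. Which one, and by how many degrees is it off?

Perpendicular(PV, VH) — off by 7.30°.

C = (0.00, 0.00) ✓; CL at 40.10° ✓; |CL| = 20.70 ✓; ∠(CL, LS) = 90.00° ✓; |LS| = 27.70 ✓; ∠LSU = 55.60° ✓; |SU| = 18.40 ✓; ∠SUP = 129.6° ✓; |UP| = 8.800 ✓; ∠(UP, PV) = 90.00° ✓; |PV| = 28.60 ✓; ∠(PV, VH) = 82.70° ✗; |VH| = 25.60 ✓.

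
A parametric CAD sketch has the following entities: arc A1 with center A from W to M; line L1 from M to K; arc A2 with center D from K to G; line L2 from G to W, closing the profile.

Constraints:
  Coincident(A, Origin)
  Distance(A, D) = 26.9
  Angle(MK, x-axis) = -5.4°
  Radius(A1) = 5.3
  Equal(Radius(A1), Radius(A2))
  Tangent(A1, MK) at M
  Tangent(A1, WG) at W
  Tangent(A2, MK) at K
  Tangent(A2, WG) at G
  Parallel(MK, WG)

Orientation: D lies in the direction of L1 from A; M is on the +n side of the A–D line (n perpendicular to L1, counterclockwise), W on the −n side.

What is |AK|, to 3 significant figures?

27.4

The slot axis is L1's direction at -5.4°, so u = (cos -5.4°, sin -5.4°) = (0.996, -0.0941) and n = (−sin -5.4°, cos -5.4°) = (0.0941, 0.996). A is at the origin and D lies 26.9 along u from A, so D = 26.9·u = (26.8, -2.53). Tangency of A1 to both parallel lines with radius 5.3 puts M and W at A ± 5.3·n: M = (0.499, 5.28), W = (-0.499, -5.28). Equal radii place K and G the same way about D: K = D + 5.3·n = (27.3, 2.74), G = D − 5.3·n = (26.3, -7.81). Then |AK| = |K − A| = 27.4.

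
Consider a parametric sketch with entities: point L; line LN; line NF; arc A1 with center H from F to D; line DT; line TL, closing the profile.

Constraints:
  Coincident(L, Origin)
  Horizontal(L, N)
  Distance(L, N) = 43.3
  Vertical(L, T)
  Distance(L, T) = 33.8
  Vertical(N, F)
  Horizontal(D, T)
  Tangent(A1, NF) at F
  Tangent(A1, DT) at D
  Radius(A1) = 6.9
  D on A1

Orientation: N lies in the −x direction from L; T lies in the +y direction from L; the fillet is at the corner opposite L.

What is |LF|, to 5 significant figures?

50.975

L is at the origin; LN is horizontal with |LN| = 43.3 and N on the −x side, so N = (-43.300, 0.0000). L and T share the same x with |LT| = 33.8 and T on the +y side, so T = (0.0000, 33.800). The virtual corner opposite L is at (-43.300, 33.800). Since A1 is tangent to NF there, HF ⟂ NF and the tangent condition forces HD to be normal to DT, with radius 6.9, so the center H sits 6.9 in from both sides at H = (-36.400, 26.900). That places the tangent points at F = (-43.300, 26.900) on NF and D = (-36.400, 33.800) on DT. Then |LF| = |F − L| = 50.975.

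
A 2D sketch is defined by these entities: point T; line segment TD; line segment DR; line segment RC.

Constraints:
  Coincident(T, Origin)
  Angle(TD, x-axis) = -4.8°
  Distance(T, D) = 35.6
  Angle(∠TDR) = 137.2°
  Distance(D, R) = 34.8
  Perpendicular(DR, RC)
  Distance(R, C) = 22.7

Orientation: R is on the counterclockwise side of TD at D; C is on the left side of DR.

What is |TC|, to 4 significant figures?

60.94

T is at the origin; TD runs at -4.8° with length 35.6, so D = 35.6·(cos -4.8°, sin -4.8°) = (35.48, -2.979). ∠TDR = 137.2°, so DR runs at -4.8° + (180° − 137.2°) = 38.00° from the x-axis; with |DR| = 34.8, R = D + 34.8·(cos 38.00°, sin 38.00°) = (62.90, 18.45). DR is perpendicular to RC; with |RC| = 22.7 on the left of DR, C = R + 22.7·(-0.6157, 0.7880) = (48.92, 36.33). Then |TC| = |C − T| = 60.94.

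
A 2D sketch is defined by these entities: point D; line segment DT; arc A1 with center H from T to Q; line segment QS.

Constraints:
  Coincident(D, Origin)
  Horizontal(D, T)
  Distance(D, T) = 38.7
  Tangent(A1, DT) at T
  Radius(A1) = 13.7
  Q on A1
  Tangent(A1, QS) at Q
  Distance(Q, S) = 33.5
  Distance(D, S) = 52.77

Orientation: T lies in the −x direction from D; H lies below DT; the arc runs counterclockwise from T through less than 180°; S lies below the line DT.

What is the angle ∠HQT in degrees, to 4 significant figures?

22.10°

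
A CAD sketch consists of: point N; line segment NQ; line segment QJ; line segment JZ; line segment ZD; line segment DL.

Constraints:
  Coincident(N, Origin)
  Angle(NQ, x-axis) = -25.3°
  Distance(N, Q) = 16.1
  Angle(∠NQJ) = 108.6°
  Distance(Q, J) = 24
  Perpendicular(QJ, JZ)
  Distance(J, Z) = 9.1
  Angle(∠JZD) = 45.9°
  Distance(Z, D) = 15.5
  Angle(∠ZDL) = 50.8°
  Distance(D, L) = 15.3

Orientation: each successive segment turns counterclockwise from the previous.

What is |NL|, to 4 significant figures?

38.12

N is at the origin; NQ runs at -25.3° with length 16.1, so Q = (14.56, -6.880). ∠NQJ = 108.6° gives QJ at 46.10° from the x-axis; with |QJ| = 24.0, J = (31.20, 10.41). The perpendicularity gives JZ at right angles to QJ, so JZ runs at 136.1°; with |JZ| = 9.1, Z = (24.64, 16.72). ∠JZD = 45.9° gives ZD at -89.80° from the x-axis; with |ZD| = 15.5, D = (24.69, 1.223). ∠ZDL = 50.8° gives DL at 39.40° from the x-axis; with |DL| = 15.3, L = (36.52, 10.93). Then |NL| = |L − N| = 38.12.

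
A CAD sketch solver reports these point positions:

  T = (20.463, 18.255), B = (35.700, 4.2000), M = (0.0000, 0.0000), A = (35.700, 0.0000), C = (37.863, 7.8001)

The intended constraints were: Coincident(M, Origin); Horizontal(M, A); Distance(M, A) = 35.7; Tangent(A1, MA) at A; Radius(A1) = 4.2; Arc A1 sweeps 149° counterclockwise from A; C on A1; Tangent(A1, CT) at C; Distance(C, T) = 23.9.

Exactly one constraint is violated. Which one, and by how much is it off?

Distance(C, T) = 23.9 — off by 3.60.

M = (0.00, 0.00) ✓; M.y = 0.00, A.y = 0.00 ✓; |MA| = 35.70 ✓; ∠(BA, AM) = 90.00° ✓; |BA| = 4.200 ✓; bearing(B→C) − bearing(B→A) = 149.0° ✓; |BC| = 4.200 ✓; ∠(BC, CT) = 90.00° ✓; |CT| = 20.30 ✗.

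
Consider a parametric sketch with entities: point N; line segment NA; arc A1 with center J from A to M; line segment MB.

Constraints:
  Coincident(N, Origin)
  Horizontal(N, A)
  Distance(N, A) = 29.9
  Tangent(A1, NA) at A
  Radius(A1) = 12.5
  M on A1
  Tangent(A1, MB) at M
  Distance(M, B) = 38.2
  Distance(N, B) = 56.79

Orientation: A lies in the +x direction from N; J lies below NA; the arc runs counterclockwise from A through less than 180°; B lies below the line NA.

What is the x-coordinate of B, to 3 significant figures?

22.7

N is at the origin; N and A share the same y with |NA| = 29.9 and A on the +x side, so A = (29.9, 0.00). A1 meets NA tangentially, so JA is at right angles to NA, so J = A + (0, -12.5) = (29.9, -12.5). Since JM ⟂ MB (tangency), |JB| = √(12.5² + 38.2²) = 40.2 regardless of where M sits on A1. So B lies on both circle(N, 56.79) and circle(J, 40.2); the below-NA intersection is B = (22.7, -52.0). M is the foot of the tangent from B: M = (17.5, -14.2).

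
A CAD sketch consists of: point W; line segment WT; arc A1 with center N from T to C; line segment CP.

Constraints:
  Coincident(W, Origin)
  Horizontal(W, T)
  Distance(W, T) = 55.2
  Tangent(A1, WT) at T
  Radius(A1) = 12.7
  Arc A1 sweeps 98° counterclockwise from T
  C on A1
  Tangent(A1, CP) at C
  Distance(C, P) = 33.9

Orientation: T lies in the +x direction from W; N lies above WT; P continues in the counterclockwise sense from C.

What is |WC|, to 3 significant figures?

69.3

W is at the origin; WT is horizontal with |WT| = 55.2 and T on the +x side, so T = (55.2, 0.00). Since A1 is tangent to WT there, NT ⟂ WT, so N = T + (0, 12.7) = (55.2, 12.7). On A1, T sits at bearing -90° from N; a 98° counterclockwise sweep puts C at bearing 8°, so C = N + 12.7·(cos 8°, sin 8°) = (67.8, 14.5). Then |WC| = |C − W| = 69.3.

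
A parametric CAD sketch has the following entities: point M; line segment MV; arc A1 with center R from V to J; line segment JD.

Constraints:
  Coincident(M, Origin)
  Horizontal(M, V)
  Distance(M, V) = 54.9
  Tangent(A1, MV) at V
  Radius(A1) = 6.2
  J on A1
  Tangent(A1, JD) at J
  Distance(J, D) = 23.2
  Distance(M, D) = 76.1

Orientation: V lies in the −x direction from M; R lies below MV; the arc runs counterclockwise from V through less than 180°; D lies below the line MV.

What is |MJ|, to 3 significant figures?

60.2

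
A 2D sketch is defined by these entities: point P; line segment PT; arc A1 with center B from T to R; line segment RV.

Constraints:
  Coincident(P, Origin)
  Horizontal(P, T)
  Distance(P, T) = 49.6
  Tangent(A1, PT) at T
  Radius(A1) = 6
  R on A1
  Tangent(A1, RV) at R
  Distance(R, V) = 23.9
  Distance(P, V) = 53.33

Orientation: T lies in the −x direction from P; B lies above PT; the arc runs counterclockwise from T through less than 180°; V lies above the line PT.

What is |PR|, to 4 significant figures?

44.03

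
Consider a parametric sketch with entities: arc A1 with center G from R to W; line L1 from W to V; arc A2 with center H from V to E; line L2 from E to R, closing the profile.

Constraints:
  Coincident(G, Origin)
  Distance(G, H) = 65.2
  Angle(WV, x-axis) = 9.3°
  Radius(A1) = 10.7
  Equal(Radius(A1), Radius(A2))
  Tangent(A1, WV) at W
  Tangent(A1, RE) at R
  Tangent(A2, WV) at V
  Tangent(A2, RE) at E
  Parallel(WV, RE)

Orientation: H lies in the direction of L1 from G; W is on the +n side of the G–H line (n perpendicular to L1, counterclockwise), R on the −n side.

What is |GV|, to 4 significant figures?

66.07

Tangency of A1 to both parallel lines with radius 10.7 puts W and R at G ± 10.7·n: W = (-1.729, 10.56), R = (1.729, -10.56). Equal radii place V and E the same way about H: V = H + 10.7·n = (62.61, 21.10), E = H − 10.7·n = (66.07, -0.02279). Then |GV| = |V − G| = 66.07.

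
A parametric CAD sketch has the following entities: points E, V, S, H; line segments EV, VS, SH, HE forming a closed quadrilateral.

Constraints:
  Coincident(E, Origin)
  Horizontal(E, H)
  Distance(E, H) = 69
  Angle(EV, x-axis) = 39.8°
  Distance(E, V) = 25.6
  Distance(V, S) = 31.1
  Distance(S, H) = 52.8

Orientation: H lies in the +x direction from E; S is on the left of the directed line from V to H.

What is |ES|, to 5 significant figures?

56.153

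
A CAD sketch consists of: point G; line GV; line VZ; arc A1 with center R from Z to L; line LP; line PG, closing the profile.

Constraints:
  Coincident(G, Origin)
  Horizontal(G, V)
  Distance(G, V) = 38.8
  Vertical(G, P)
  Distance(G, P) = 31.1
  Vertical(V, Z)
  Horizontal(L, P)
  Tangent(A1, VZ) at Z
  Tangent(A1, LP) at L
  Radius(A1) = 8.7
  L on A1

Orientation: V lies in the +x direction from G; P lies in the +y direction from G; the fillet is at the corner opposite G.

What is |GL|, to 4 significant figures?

43.28

G is at the origin; G and V share the same y with |GV| = 38.8 and V on the +x side, so V = (38.80, 0.000). GP is vertical with |GP| = 31.1 and P on the +y side, so P = (0.000, 31.10). The virtual corner opposite G is at (38.80, 31.10). Tangency of A1 to VZ means the radius RZ is perpendicular to VZ and tangency of A1 to LP means the radius RL is perpendicular to LP, with radius 8.7, so the center R sits 8.7 in from both sides at R = (30.10, 22.40). That places the tangent points at Z = (38.80, 22.40) on VZ and L = (30.10, 31.10) on LP. Then |GL| = |L − G| = 43.28.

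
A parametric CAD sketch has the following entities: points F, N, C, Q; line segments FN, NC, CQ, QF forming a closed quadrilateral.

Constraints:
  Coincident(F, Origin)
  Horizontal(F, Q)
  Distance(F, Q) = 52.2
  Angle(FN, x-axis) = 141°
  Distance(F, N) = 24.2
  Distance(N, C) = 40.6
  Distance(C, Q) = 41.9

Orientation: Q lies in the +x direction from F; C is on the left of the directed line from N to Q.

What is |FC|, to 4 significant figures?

33.57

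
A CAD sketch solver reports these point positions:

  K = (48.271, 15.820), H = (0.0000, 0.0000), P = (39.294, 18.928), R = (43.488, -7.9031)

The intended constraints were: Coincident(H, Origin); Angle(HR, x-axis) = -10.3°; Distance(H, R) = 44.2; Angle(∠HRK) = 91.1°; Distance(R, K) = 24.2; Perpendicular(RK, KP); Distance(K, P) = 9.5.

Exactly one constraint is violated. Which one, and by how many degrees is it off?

Perpendicular(RK, KP) — off by 7.70°.

H = (0.00, 0.00) ✓; HR at -10.30° ✓; |HR| = 44.20 ✓; ∠HRK = 91.10° ✓; |RK| = 24.20 ✓; ∠(RK, KP) = 82.30° ✗; |KP| = 9.500 ✓.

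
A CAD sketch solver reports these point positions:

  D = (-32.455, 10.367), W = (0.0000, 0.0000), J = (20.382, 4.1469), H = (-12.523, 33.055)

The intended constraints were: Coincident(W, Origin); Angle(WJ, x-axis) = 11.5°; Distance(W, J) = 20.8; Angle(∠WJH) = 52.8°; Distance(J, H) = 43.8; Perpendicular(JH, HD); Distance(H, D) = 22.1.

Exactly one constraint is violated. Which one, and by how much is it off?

Distance(H, D) = 22.1 — off by 8.10.

W = (0.00, 0.00) ✓; WJ at 11.50° ✓; |WJ| = 20.80 ✓; ∠WJH = 52.80° ✓; |JH| = 43.80 ✓; ∠(JH, HD) = 90.00° ✓; |HD| = 30.20 ✗.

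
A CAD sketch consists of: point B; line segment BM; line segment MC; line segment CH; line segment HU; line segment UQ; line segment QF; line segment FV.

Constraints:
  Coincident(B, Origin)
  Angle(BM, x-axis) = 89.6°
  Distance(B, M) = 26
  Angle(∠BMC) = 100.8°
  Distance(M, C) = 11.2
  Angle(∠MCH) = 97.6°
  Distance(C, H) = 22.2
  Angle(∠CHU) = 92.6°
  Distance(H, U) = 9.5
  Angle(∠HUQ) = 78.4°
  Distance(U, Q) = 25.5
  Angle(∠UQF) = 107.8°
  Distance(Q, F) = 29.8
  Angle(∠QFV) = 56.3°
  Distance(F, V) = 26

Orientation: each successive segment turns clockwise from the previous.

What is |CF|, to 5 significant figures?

24.982

B is at the origin; BM runs at 89.6° with length 26.0, so M = (0.18151, 25.999). ∠BMC = 100.8° gives MC at 10.400° from the x-axis; with |MC| = 11.2, C = (11.198, 28.021). ∠MCH = 97.6° gives CH at -72.000° from the x-axis; with |CH| = 22.2, H = (18.058, 6.9077). ∠CHU = 92.6° gives HU at -159.40° from the x-axis; with |HU| = 9.5, U = (9.1651, 3.5652). ∠HUQ = 78.4° gives UQ at 99.000° from the x-axis; with |UQ| = 25.5, Q = (5.1760, 28.751). ∠UQF = 107.8° gives QF at 26.800° from the x-axis; with |QF| = 29.8, F = (31.775, 42.187). Then |CF| = |F − C| = 24.982.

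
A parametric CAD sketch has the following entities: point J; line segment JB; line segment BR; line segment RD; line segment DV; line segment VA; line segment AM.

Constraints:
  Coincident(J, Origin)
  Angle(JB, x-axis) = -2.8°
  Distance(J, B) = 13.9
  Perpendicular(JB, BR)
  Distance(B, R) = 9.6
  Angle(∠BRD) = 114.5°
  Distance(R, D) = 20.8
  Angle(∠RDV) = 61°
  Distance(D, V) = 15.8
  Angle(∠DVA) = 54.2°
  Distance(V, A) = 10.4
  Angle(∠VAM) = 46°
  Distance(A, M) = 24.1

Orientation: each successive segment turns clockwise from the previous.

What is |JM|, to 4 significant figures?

22.98

∠DVA = 54.2° gives VA at -43.10° from the x-axis; with |VA| = 10.4, A = (3.690, -9.392). ∠VAM = 46.0° gives AM at -177.1° from the x-axis; with |AM| = 24.1, M = (-20.38, -10.61). Then |JM| = |M − J| = 22.98.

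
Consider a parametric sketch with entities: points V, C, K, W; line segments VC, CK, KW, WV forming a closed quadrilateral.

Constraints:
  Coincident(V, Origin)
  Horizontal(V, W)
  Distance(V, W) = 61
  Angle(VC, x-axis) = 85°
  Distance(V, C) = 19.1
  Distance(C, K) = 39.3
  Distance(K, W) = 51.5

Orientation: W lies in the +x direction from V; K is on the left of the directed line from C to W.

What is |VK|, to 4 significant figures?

54.11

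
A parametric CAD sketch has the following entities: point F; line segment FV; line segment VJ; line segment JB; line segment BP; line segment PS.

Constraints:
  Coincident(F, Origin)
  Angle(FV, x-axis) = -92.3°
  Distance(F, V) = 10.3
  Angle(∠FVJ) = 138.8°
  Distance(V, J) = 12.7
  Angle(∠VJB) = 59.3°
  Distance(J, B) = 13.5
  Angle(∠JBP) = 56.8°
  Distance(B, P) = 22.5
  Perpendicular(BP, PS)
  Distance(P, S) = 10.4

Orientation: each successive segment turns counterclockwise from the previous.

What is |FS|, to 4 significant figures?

23.82

∠JBP = 56.8° gives BP at -167.2° from the x-axis; with |BP| = 22.5, P = (-9.673, -12.51). BP is perpendicular to PS, so PS runs at -77.20°; with |PS| = 10.4, S = (-7.369, -22.65). Then |FS| = |S − F| = 23.82.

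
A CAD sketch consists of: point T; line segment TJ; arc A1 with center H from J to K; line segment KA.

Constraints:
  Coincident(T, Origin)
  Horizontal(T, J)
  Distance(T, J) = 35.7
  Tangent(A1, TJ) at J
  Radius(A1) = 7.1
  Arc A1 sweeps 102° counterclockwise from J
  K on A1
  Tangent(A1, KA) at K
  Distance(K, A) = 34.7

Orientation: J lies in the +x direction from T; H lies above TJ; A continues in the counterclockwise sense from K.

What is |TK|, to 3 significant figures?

43.5

Tangency of A1 to TJ means the radius HJ is perpendicular to TJ, so H = J + (0, 7.1) = (35.7, 7.10). On A1, J sits at bearing -90° from H; a 102° counterclockwise sweep puts K at bearing 12°, so K = H + 7.1·(cos 12°, sin 12°) = (42.6, 8.58). Then |TK| = |K − T| = 43.5.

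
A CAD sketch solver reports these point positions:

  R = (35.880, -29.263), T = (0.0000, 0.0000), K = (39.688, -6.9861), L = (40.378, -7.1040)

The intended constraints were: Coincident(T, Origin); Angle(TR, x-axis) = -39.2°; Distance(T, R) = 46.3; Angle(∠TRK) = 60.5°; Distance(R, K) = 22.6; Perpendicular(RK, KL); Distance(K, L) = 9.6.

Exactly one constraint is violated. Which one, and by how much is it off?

Distance(K, L) = 9.6 — off by 8.90.

T = (0.00, 0.00) ✓; TR at -39.20° ✓; |TR| = 46.30 ✓; ∠TRK = 60.50° ✓; |RK| = 22.60 ✓; ∠(RK, KL) = 90.00° ✓; |KL| = 0.7000 ✗.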